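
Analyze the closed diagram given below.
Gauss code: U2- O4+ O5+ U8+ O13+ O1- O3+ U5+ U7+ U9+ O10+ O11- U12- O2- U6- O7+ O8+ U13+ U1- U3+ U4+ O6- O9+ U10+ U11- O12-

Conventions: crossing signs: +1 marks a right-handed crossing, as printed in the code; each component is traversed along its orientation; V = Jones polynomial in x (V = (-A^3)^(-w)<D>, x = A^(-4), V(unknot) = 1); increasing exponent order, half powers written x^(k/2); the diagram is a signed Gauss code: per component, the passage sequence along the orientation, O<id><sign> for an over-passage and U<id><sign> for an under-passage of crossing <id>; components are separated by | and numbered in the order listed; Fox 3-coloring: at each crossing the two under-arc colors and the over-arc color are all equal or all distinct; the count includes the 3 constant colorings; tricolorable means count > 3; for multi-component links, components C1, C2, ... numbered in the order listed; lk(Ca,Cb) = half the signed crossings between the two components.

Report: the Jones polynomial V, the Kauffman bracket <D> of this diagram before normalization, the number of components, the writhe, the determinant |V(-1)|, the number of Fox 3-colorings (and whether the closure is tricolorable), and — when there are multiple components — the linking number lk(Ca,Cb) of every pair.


V(x) = x^-1 - 1 + 2x - 2x^2 + 2x^3 - 2x^4 + x^5
bracket: -A^-11 + 2A^-7 - 2A^-3 + 2A - 2A^5 + A^9 - A^13, w = +3
1 component, writhe +3, over 13 crossings
det 11, colorings 3 of 3^13 — not tricolorable
observation: w = +3 shifts under R1 moves; the (-A^3)^(-3) factor cancels that in V


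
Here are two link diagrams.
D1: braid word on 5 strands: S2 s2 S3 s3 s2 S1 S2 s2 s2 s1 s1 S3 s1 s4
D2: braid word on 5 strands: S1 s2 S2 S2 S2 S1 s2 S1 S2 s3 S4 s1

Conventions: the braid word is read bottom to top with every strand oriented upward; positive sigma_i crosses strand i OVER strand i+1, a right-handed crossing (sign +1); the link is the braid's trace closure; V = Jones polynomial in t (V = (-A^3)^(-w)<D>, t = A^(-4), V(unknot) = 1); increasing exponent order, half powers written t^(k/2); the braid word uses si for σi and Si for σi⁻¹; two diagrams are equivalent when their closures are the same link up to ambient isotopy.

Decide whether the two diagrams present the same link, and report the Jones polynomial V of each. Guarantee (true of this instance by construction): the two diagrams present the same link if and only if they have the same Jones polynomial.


same link: no
V(D1) = t - t^2 + 2t^3 - t^4 + t^5 - t^6  [14 crossings, <D> = -A^-12 + A^-8 - A^-4 + 2 - A^4 + A^8, w = +4]
D2 (bracket A^-8 - A^-4 + 2 - A^4 + A^8 - A^12; 12 crossings at w = -4): V = -t^-6 + t^-5 - t^-4 + 2t^-3 - t^-2 + t^-1
note: 2 classes among 2 diagrams; unequal V(t) rules out equality


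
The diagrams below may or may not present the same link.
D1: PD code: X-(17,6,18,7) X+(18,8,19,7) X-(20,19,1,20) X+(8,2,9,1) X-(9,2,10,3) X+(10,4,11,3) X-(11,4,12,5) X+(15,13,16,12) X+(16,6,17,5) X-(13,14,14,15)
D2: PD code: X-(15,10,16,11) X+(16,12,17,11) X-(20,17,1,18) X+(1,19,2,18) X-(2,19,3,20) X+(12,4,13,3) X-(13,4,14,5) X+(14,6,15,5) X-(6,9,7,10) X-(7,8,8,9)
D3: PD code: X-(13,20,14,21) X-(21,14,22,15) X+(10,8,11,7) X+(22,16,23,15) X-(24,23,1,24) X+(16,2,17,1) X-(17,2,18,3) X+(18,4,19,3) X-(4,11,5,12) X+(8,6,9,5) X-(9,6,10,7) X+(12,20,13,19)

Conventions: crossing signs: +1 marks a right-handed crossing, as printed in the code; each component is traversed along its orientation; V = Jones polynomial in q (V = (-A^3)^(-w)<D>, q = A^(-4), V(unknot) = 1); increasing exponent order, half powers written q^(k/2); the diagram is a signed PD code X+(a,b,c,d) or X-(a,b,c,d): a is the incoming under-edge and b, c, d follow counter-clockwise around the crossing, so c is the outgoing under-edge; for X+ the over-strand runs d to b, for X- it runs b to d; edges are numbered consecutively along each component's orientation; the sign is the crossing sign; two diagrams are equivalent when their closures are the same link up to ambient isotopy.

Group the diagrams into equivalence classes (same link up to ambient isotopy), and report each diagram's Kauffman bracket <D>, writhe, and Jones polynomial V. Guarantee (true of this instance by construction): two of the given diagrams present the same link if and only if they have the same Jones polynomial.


grouping into links: {D1, D2, D3}
V(D1) = 1  (w 0, c 10, <D> = 1)
V(D2) = 1  (w -2, c 10, <D> = A^-6)
V(D3) = 1  (w 0, c 12, <D> = 1)
key observation: all 3 diagrams share one V(q), hence one class


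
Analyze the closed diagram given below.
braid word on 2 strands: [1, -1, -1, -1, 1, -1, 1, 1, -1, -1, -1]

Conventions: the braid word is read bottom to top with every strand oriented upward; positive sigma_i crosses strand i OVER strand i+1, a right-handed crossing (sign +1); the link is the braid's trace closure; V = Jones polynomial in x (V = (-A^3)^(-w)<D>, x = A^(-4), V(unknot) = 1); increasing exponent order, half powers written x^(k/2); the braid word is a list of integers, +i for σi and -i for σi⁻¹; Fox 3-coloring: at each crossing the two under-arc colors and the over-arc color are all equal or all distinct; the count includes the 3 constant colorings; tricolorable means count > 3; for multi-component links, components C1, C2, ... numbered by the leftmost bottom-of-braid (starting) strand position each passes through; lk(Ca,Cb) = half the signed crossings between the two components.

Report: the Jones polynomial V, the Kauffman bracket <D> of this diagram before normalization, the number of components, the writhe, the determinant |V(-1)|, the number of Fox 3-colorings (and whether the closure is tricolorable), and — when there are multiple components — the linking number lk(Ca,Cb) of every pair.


V(x) = -x^-4 + x^-3 + x^-1
bracket: -A^-5 - A^3 + A^7, w = -3
1 component, writhe -3, over 11 crossings
det 3, colorings 9 of 3^11 — tricolorable
observation: one generator, power 3: the (2,3) torus pattern


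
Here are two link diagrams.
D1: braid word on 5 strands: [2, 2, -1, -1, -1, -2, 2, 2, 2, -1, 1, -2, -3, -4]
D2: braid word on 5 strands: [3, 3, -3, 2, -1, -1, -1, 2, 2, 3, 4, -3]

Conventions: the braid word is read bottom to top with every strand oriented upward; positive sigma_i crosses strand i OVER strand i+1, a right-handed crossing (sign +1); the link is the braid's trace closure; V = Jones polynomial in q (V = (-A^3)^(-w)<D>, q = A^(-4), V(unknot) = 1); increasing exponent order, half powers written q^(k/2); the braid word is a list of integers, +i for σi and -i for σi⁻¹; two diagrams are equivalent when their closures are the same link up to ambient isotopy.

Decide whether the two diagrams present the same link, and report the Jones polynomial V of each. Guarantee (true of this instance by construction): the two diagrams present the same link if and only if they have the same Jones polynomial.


same link: yes
V(D1) = -q^-3 + q^-2 - q^-1 + 3 - q + q^2 - q^3  [14 crossings, <D> = -A^-18 + A^-14 - A^-10 + 3A^-6 - A^-2 + A^2 - A^6, w = -2]
D2 (bracket -A^-6 + A^-2 - A^2 + 3A^6 - A^10 + A^14 - A^18; 12 crossings at w = +2): V = -q^-3 + q^-2 - q^-1 + 3 - q + q^2 - q^3
note: Markov moves rewrite D1 (14 crossings) into D2 (12)


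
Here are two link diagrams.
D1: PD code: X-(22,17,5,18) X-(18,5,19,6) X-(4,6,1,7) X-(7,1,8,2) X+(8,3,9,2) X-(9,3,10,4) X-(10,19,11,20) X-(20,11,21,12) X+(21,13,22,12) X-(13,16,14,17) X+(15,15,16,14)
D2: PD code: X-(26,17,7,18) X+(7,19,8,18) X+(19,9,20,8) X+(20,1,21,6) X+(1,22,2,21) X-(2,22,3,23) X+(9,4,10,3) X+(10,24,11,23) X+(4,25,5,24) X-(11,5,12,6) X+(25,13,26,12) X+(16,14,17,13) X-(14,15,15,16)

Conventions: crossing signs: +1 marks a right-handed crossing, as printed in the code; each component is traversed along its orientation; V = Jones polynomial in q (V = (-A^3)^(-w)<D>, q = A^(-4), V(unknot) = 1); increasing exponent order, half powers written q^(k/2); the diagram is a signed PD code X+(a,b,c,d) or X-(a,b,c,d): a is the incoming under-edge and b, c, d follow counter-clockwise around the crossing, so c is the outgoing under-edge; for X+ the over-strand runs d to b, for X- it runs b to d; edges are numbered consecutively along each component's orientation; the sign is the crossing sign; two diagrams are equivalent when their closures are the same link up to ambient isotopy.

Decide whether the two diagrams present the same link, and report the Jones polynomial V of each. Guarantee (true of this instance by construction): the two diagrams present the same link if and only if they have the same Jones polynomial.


equivalent: no
D1 (bracket A^-9 + 2A^-1 - A^3 + A^7 - A^11; 11 crossings at w = -5): V = q^(-13/2) - q^(-11/2) + q^(-9/2) - 2q^(-7/2) - q^(-3/2)
V(D2) = -q^(3/2) - 2q^(7/2) + q^(9/2) - q^(11/2) + q^(13/2)  (w +5, c 13, <D> = -A^-11 + A^-7 - A^-3 + 2A + A^9)
key observation: 2 values of V(q) split the 2 diagrams


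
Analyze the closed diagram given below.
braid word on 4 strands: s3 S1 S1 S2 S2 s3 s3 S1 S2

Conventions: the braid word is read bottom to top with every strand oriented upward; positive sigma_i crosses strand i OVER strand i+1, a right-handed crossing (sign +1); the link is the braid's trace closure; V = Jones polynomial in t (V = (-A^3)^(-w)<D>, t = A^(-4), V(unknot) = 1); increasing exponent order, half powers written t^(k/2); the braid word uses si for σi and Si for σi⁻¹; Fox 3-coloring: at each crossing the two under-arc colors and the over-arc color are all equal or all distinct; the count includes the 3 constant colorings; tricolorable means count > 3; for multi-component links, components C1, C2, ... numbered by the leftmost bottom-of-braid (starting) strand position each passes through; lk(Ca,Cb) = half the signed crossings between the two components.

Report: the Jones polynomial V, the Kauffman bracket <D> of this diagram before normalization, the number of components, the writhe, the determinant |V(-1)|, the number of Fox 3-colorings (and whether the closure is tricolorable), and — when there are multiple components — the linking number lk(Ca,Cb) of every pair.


Jones polynomial: V(t) = -t^-6 + 2t^-5 - 4t^-4 + 5t^-3 - 4t^-2 + 5t^-1 - 3 + 2t - t^2
<D> = A^-17 - 2A^-13 + 3A^-9 - 5A^-5 + 4A^-1 - 5A^3 + 4A^7 - 2A^11 + A^15; writhe -3
components 1, writhe -3 (9 crossings)
3-colorings: 9 of 3^9, det 27 — tricolorable
note: det 27 = |V(-1)|; divisible by 3, so tricolorable


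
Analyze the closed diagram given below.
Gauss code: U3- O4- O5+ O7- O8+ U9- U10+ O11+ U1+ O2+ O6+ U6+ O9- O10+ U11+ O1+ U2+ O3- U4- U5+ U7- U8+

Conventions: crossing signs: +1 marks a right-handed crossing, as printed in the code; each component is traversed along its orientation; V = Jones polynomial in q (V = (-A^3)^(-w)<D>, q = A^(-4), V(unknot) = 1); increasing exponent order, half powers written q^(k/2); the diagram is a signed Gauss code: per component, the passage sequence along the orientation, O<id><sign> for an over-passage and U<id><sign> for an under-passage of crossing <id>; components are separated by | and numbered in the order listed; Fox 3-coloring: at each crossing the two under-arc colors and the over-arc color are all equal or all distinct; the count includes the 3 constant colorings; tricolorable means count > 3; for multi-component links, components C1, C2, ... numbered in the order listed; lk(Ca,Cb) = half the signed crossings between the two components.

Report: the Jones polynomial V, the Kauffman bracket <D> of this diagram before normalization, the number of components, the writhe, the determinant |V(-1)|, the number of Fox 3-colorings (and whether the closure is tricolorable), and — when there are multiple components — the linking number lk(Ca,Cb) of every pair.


Jones polynomial: V(q) = q + q^3 - q^4
<D> = A^-7 - A^-3 - A^5; writhe +3
components 1, writhe +3 (11 crossings)
3-colorings: 9 of 3^11, det 3 — tricolorable
note: the span of V is 3, forcing >= 3 crossings in any diagram


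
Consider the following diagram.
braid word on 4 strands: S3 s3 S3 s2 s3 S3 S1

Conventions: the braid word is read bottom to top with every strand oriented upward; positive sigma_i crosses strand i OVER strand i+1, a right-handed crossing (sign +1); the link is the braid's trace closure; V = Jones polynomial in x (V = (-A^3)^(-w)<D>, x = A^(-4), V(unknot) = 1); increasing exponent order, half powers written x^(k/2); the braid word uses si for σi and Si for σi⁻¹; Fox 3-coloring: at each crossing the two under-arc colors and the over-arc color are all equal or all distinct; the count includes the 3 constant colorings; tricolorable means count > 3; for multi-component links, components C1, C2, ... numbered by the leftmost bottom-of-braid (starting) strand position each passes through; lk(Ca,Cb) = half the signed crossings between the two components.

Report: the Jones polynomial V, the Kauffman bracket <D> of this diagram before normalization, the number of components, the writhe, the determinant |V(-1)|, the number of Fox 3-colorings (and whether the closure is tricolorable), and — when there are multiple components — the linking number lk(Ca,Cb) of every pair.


V = 1
<D> = -A^-3 (w = -1)
1 component over 7 crossings, w = -1
3 Fox colorings among 3^7, |V(-1)| = 1: not tricolorable
why: w = -1 shifts under R1 moves; the (-A^3)^(1) factor cancels that in V


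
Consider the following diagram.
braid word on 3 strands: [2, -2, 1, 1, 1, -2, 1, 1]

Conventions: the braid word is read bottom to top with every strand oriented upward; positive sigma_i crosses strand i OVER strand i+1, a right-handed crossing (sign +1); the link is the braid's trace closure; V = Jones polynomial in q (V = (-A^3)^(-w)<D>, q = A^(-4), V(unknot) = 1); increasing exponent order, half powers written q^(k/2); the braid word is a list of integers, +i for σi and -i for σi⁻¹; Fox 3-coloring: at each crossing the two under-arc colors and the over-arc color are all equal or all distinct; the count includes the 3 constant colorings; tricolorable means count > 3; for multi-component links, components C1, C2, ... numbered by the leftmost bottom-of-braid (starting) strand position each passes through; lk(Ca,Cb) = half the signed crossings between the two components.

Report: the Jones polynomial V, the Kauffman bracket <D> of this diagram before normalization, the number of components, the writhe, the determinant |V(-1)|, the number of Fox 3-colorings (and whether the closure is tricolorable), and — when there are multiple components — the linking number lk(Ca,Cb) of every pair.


V = q^2 + q^4 - q^5 + q^6 - q^7
<D> = -A^-16 + A^-12 - A^-8 + A^-4 + A^4 (w = +4)
1 component over 8 crossings, w = +4
3 Fox colorings among 3^8, |V(-1)| = 5: not tricolorable
why: w = +4 shifts under R1 moves; the (-A^3)^(-4) factor cancels that in V


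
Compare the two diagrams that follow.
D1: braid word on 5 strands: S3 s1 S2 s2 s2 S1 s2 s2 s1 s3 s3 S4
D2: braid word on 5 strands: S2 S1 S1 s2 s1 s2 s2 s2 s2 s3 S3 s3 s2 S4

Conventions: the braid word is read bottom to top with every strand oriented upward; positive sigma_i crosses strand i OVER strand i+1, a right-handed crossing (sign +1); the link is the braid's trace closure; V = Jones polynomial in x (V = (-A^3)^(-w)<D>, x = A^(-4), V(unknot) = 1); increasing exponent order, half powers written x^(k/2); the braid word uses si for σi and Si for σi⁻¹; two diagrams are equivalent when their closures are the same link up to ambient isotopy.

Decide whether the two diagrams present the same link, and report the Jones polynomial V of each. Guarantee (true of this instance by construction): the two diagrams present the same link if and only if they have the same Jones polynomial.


equivalent: no
V(D1) = x - x^2 + 2x^3 - x^4 + x^5 - x^6  (w +4, c 12, <D> = -A^-12 + A^-8 - A^-4 + 2 - A^4 + A^8)
D2 (bracket -A^-4 + 1 + A^8; 14 crossings at w = +4): V = x + x^3 - x^4
why: 2 values of V(x) split the 2 diagrams


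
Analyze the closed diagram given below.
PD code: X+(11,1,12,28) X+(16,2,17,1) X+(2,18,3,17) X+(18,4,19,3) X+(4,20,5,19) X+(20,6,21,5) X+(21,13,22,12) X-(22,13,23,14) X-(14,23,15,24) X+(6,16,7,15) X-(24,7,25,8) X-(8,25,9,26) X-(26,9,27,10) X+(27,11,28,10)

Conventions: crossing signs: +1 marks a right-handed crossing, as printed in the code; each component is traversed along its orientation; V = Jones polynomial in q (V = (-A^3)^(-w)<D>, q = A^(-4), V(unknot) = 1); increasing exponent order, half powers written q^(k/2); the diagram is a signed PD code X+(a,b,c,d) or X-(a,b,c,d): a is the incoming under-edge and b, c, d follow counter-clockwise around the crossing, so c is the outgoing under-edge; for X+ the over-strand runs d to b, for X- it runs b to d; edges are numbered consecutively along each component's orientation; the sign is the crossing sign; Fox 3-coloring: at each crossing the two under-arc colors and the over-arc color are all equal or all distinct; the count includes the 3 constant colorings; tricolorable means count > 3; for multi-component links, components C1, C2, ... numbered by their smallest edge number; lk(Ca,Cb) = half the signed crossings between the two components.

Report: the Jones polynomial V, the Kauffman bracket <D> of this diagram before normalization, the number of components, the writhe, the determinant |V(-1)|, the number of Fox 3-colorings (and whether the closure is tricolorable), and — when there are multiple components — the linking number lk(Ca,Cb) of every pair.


Jones polynomial: V(q) = 1 - q + 2q^2 - 2q^3 + 3q^4 - 3q^5 + 2q^6 - 2q^7 + q^8
<D> = A^-20 - 2A^-16 + 2A^-12 - 3A^-8 + 3A^-4 - 2 + 2A^4 - A^8 + A^12; writhe +4
components 1, writhe +4 (14 crossings)
3-colorings: 3 of 3^14, det 17 — not tricolorable
note: w = +4 (over 14 crossings) is diagram-only; (-A^3)^(-4) removes it from V


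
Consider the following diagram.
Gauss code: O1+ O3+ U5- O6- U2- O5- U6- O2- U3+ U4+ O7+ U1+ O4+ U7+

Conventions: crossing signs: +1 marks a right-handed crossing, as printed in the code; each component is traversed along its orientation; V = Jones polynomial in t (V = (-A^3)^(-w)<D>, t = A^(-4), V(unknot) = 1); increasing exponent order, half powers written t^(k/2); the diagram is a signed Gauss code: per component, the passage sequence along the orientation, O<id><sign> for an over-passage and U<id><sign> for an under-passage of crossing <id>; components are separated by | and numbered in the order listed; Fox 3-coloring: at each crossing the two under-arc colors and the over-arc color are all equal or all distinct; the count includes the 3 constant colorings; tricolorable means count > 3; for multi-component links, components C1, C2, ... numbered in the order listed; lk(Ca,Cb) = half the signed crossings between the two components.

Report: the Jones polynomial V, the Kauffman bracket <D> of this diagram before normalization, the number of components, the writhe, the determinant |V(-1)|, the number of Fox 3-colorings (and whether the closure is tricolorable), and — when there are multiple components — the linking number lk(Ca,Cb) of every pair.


Jones polynomial: V(t) = -t^-3 + t^-2 - t^-1 + 3 - t + t^2 - t^3
<D> = A^-9 - A^-5 + A^-1 - 3A^3 + A^7 - A^11 + A^15; writhe +1
components 1, writhe +1 (7 crossings)
3-colorings: 27 of 3^7, det 9 — tricolorable
note: w = +1 shifts under R1 moves; the (-A^3)^(-1) factor cancels that in V


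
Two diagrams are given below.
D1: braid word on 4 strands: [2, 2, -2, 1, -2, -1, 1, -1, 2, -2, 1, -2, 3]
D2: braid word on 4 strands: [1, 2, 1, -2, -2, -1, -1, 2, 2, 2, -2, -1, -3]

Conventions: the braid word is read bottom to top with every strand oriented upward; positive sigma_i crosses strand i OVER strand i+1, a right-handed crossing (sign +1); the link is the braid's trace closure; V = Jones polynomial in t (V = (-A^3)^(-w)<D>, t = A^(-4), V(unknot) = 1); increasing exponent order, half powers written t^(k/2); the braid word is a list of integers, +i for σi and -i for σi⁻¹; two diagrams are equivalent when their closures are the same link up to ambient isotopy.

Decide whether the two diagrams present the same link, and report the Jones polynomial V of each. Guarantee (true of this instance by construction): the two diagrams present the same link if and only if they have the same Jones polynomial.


equivalent: no
D1 (bracket -A^3; 13 crossings at w = +1): V = 1
D2 (bracket A^-15 - 2A^-11 + 2A^-7 - 3A^-3 + 2A - 2A^5 + A^9; 13 crossings at w = -1): V = -t^-3 + 2t^-2 - 2t^-1 + 3 - 2t + 2t^2 - t^3
key observation: 2 classes among 2 diagrams; unequal V(t) rules out equality


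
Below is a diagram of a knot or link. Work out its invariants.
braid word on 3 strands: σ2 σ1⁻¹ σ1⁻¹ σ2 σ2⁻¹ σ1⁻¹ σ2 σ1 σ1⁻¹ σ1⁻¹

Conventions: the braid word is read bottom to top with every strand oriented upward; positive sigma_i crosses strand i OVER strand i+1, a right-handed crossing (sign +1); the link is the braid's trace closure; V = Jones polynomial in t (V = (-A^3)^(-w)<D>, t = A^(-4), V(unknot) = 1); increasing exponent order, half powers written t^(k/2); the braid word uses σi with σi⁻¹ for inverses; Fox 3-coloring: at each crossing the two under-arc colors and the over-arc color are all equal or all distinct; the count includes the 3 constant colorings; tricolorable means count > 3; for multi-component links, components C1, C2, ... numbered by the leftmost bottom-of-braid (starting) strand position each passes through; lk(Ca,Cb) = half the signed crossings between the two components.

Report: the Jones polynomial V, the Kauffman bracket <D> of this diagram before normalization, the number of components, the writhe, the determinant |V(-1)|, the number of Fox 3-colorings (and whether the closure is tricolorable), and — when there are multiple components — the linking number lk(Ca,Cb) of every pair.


V = t^-5 - 2t^-4 + 2t^-3 - 2t^-2 + 2t^-1 - 1 + t
<D> = A^-10 - A^-6 + 2A^-2 - 2A^2 + 2A^6 - 2A^10 + A^14 (w = -2)
1 component over 10 crossings, w = -2
3 Fox colorings among 3^10, |V(-1)| = 11: not tricolorable
why: V spans 6 powers of t: at least 6 crossings in any diagram


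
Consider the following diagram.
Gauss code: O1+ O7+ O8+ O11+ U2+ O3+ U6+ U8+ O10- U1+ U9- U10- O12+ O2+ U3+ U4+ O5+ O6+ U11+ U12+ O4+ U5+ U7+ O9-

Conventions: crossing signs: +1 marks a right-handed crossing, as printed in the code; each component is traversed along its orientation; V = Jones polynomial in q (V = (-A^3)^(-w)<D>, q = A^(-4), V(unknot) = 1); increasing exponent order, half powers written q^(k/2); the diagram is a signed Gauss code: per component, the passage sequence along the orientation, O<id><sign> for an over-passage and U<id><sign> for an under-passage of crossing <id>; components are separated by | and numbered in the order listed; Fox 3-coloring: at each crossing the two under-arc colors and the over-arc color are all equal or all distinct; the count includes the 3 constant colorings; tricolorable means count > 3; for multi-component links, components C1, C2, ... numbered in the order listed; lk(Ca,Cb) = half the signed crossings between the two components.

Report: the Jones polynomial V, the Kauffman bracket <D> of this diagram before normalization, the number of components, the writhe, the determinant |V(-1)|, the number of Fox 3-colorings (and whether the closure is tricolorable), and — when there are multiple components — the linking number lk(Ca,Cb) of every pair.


V(q) = q^3 + q^5 - q^8
bracket: -A^-8 + A^4 + A^12, w = +8
1 component, writhe +8, over 12 crossings
det 3, colorings 9 of 3^12 — tricolorable
observation: the span of V is 5, forcing >= 5 crossings in any diagram


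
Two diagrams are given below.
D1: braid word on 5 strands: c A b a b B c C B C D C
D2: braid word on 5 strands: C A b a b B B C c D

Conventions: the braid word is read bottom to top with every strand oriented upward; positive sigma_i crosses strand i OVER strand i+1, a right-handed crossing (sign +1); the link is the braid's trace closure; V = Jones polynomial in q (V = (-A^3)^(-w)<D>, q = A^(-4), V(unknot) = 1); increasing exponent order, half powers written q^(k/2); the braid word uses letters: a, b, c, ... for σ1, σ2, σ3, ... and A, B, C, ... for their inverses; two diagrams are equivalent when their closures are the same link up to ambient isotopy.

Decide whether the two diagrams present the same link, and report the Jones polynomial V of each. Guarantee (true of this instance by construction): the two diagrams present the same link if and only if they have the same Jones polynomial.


same link: yes
V(D1) = 1  [12 crossings, <D> = A^-6, w = -2]
V(D2) = 1  [10 crossings, <D> = A^-6, w = -2]
insight: all 2 diagrams share one V(q), hence one class


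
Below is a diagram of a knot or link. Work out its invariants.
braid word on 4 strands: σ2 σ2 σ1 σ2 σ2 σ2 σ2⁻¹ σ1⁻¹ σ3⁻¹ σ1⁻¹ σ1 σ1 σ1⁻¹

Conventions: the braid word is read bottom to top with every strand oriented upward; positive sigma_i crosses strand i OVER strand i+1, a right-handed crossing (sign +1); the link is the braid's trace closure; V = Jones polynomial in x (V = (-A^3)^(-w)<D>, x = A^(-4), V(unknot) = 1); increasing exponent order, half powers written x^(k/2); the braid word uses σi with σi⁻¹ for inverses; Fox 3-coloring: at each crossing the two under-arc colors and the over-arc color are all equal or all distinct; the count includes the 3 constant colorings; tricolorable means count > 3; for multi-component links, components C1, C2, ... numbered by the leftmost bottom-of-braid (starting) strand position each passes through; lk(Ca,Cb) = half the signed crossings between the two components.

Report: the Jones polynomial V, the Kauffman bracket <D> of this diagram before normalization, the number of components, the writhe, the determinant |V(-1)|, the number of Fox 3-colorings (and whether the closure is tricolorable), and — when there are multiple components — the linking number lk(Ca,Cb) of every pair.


V(x) = x + 2x^3 + x^5
bracket: -A^-11 - 2A^-3 - A^5, w = +3
3 components, writhe +3, over 13 crossings
lk(C1,C2) = 0
linking number lk(C1,C3) = +1
lk(C2,C3): +1
det 4, colorings 3 of 3^13 — not tricolorable
observation: the word shrinks to σ2 σ2 σ1 σ2 σ2 σ1⁻¹ σ3⁻¹ after cancelling


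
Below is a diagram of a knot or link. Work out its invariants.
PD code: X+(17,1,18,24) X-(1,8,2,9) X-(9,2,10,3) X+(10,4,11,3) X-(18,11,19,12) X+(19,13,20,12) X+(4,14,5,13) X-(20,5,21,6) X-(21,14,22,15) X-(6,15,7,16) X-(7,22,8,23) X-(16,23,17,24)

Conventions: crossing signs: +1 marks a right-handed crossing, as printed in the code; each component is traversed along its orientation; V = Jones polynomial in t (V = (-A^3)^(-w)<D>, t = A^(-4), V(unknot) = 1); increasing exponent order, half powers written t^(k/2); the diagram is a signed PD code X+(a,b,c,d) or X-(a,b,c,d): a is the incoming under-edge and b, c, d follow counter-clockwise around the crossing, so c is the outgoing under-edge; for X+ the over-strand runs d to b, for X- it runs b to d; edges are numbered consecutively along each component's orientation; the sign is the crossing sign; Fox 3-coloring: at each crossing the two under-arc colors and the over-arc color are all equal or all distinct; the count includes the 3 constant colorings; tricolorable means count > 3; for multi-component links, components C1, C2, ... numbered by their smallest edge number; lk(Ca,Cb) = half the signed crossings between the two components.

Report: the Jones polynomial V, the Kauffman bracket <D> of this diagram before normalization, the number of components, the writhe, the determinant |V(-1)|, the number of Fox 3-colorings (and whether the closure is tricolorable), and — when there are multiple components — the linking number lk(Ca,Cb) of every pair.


Jones polynomial: V(t) = -t^-4 + t^-3 + t^-1
<D> = A^-8 + 1 - A^4; writhe -4
components 1, writhe -4 (12 crossings)
3-colorings: 9 of 3^12, det 3 — tricolorable
note: |V(-1)| = 3: so tricolorable, since 3 divides 3


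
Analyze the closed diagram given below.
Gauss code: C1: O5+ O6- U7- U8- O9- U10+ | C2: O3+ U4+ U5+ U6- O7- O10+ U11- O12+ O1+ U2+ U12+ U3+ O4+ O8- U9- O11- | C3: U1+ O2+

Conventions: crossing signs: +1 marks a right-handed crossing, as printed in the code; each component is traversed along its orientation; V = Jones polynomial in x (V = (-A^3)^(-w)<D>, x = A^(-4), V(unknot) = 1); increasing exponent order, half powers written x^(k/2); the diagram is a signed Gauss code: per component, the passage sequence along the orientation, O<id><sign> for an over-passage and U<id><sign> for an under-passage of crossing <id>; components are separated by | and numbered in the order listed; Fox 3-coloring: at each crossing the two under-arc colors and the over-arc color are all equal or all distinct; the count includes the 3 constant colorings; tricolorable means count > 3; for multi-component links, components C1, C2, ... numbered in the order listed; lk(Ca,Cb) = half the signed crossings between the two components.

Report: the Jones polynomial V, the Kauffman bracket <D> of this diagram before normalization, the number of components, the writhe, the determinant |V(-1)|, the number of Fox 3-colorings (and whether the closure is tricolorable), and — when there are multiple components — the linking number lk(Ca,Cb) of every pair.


V = x^-2 + 2 + x^2
<D> = A^-2 + 2A^6 + A^14 (w = +2)
3 components over 12 crossings, w = +2
lk(C1,C2): -1
lk(C1,C3) = 0
linking number lk(C2,C3) = +1
3 Fox colorings among 3^12, |V(-1)| = 4: not tricolorable
why: summing lk over 3 pairs gives 0


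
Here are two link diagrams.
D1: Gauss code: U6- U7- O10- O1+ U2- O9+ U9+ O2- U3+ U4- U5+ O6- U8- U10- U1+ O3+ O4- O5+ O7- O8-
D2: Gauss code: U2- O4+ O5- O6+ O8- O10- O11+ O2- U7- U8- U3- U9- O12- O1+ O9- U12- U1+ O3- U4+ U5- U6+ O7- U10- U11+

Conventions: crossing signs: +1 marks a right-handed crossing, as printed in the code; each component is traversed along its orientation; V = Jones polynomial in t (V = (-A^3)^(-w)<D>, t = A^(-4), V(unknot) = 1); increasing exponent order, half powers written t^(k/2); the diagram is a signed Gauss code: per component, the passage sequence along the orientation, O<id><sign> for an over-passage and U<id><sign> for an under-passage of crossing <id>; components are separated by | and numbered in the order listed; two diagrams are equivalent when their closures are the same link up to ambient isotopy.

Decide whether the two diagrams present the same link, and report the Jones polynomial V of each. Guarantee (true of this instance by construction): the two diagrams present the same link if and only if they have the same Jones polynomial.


equivalent: yes
D1 (bracket A^-6; 10 crossings at w = -2): V = 1
D2 (bracket A^-12; 12 crossings at w = -4): V = 1
key observation: Reidemeister moves carry D1 (10 crossings) to D2 (12)


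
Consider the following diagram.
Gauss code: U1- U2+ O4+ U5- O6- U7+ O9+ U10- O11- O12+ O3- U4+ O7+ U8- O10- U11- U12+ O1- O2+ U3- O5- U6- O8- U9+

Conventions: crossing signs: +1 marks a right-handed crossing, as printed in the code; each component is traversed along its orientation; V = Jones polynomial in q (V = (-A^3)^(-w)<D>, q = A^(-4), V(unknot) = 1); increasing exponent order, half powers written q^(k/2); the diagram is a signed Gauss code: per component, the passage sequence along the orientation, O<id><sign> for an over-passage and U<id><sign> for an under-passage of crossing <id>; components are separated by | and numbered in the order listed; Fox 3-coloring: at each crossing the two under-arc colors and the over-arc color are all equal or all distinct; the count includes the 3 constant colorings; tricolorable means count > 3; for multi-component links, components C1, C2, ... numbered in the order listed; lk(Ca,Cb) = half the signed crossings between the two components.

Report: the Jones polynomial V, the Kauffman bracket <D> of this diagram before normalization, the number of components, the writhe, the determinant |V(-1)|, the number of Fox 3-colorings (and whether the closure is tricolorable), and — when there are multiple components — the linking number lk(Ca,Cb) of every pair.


V = -q^-6 + 3q^-5 - 5q^-4 + 6q^-3 - 6q^-2 + 6q^-1 - 4 + 3q - q^2
<D> = -A^-14 + 3A^-10 - 4A^-6 + 6A^-2 - 6A^2 + 6A^6 - 5A^10 + 3A^14 - A^18 (w = -2)
1 component over 12 crossings, w = -2
3 Fox colorings among 3^12, |V(-1)| = 35: not tricolorable
why: w = -2 shifts under R1 moves; the (-A^3)^(2) factor cancels that in V


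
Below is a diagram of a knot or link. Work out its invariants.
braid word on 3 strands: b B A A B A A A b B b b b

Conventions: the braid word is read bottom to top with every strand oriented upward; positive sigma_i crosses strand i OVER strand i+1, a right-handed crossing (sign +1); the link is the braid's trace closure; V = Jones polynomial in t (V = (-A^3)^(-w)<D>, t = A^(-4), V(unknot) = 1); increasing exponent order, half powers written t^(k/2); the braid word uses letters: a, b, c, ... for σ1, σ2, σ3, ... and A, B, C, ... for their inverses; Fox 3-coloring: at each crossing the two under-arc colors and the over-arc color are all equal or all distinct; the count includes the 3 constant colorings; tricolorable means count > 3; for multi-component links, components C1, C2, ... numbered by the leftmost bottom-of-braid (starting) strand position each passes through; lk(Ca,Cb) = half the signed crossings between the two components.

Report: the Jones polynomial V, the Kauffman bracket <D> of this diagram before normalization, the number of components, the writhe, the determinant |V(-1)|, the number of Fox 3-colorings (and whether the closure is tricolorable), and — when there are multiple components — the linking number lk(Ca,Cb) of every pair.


Jones polynomial: V(t) = t^(-11/2) - t^(-9/2) + t^(-7/2) - 2t^(-5/2) + t^(-3/2) - 2t^(-1/2)
<D> = 2A^-7 - A^-3 + 2A - A^5 + A^9 - A^13; writhe -3
components 2, writhe -3 (13 crossings)
linking number lk(C1,C2) = 0
3-colorings: 3 of 3^13, det 8 — not tricolorable
note: det 8 = |V(-1)|; not divisible by 3, so not tricolorable


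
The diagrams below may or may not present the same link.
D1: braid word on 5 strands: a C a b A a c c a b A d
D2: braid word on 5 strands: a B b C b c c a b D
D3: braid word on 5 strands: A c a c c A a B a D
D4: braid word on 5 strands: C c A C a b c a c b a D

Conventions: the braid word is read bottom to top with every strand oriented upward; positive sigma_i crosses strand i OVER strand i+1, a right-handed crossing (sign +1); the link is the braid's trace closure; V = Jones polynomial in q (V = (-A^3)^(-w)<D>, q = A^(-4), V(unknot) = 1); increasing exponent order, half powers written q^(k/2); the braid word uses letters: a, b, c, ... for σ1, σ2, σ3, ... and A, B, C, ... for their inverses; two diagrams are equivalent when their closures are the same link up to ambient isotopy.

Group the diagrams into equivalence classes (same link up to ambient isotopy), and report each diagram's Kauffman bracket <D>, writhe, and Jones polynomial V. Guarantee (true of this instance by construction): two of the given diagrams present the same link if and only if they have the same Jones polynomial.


grouping into links: {D1, D2, D4} | {D3}
V(D1) = q - q^2 + 2q^3 - q^4 + q^5 - q^6  (w +6, c 12, <D> = -A^-6 + A^-2 - A^2 + 2A^6 - A^10 + A^14)
V(D2) = q - q^2 + 2q^3 - q^4 + q^5 - q^6  [10 crossings, <D> = -A^-12 + A^-8 - A^-4 + 2 - A^4 + A^8, w = +4]
V(D3) = q + q^3 - q^4  [10 crossings, <D> = -A^-10 + A^-6 + A^2, w = +2]
D4 (bracket -A^-12 + A^-8 - A^-4 + 2 - A^4 + A^8; 12 crossings at w = +4): V = q - q^2 + 2q^3 - q^4 + q^5 - q^6
key observation: 2 values of V(q) split the 4 diagrams


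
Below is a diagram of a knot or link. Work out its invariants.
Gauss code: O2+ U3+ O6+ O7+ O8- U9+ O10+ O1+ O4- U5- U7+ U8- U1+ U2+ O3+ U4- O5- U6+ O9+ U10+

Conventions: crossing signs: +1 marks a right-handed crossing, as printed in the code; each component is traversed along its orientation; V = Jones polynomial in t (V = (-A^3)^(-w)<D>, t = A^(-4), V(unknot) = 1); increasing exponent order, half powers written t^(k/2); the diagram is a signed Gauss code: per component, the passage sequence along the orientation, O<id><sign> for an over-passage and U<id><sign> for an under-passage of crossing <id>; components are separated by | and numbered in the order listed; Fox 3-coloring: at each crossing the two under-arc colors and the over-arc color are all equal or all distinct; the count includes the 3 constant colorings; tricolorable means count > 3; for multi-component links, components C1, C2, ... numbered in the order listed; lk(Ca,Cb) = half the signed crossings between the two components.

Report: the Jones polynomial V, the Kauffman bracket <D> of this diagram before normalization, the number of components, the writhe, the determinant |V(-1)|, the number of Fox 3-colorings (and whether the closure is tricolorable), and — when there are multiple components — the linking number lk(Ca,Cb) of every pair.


V = t - t^2 + 2t^3 - t^4 + t^5 - t^6
<D> = -A^-12 + A^-8 - A^-4 + 2 - A^4 + A^8 (w = +4)
1 component over 10 crossings, w = +4
3 Fox colorings among 3^10, |V(-1)| = 7: not tricolorable
why: the span of V is 5, forcing >= 5 crossings in any diagram


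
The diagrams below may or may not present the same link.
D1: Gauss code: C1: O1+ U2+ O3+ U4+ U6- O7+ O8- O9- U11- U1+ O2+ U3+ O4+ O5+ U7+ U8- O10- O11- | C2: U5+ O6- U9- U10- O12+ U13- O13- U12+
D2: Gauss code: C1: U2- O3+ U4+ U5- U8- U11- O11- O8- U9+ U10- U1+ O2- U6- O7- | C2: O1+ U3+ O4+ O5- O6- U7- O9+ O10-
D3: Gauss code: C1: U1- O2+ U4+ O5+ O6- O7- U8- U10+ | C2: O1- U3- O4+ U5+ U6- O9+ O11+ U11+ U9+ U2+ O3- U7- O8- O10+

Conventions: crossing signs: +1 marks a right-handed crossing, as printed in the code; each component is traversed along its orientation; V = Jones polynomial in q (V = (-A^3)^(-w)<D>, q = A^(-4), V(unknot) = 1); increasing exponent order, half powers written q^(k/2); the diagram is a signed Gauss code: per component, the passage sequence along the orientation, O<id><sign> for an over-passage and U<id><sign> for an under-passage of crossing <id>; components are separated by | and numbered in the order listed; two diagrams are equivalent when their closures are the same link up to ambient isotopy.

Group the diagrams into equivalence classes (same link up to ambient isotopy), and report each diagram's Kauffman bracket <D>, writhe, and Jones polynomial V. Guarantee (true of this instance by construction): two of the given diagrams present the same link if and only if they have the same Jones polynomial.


equivalence classes: {D1} | {D2, D3}
D1 (bracket -A^-11 + A^-7 - A^-3 + 2A + A^9; 13 crossings at w = +1): V = -q^(-3/2) - 2q^(1/2) + q^(3/2) - q^(5/2) + q^(7/2)
D2 (bracket A^-15 - A^-11 + 2A^-7 - A^-3 + 2A - A^5; 11 crossings at w = -3): V = q^(-7/2) - 2q^(-5/2) + q^(-3/2) - 2q^(-1/2) + q^(1/2) - q^(3/2)
D3 (bracket A^-3 - A + 2A^5 - A^9 + 2A^13 - A^17; 11 crossings at w = +1): V = q^(-7/2) - 2q^(-5/2) + q^(-3/2) - 2q^(-1/2) + q^(1/2) - q^(3/2)
key observation: V(q) takes 2 values over 3 diagrams, fixing the grouping


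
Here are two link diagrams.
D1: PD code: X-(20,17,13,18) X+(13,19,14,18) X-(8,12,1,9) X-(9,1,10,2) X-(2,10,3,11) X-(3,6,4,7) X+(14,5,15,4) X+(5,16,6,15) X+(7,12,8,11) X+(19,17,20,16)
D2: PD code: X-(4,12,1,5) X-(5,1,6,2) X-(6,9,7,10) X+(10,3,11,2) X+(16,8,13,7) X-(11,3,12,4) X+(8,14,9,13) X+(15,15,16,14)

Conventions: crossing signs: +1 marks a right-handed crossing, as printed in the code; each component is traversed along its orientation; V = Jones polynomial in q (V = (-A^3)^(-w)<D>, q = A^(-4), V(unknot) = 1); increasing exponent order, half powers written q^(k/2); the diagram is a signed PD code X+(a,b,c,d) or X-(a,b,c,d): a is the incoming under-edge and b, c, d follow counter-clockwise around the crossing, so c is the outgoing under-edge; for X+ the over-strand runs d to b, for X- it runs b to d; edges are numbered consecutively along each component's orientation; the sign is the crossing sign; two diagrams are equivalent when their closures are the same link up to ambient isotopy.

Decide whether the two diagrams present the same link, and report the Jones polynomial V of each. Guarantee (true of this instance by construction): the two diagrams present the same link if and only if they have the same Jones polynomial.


equivalent: yes
V(D1) = q^-2 + 2 + q^2  (w 0, c 10, <D> = A^-8 + 2 + A^8)
V(D2) = q^-2 + 2 + q^2  [8 crossings, <D> = A^-8 + 2 + A^8, w = 0]
key observation: one V(q) for all 2 diagrams — one class (guaranteed)
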